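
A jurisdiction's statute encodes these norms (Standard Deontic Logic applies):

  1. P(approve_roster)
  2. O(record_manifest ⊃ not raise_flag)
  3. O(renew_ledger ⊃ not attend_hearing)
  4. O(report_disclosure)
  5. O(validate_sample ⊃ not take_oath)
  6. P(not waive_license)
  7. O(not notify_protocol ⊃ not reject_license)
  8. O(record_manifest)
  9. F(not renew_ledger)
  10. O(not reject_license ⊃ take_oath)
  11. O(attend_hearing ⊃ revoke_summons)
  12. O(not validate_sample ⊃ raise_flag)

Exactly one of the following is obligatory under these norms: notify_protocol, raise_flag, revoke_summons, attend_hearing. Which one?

notify_protocol

Premise 8 gives O(record_manifest).
Premise 2 is O(record_manifest ⊃ not raise_flag); since O(record_manifest), deontic closure gives O(not raise_flag).
The contrapositive of premise 12 (O(not validate_sample ⊃ raise_flag)) is O(not raise_flag ⊃ validate_sample), and O(not raise_flag) is already established, so O(validate_sample).
With premise 5, O(validate_sample ⊃ not take_oath), the K-axiom yields O(not take_oath).
Premise 10, O(not reject_license ⊃ take_oath), contraposes to O(not take_oath ⊃ reject_license); with O(not take_oath) we get O(reject_license).
The contrapositive of premise 7 (O(not notify_protocol ⊃ not reject_license)) is O(reject_license ⊃ notify_protocol), and O(reject_license) is already established, so O(notify_protocol).
So O(notify_protocol) holds — notify_protocol is obligatory. None of the other listed options is made obligatory by any chain of premises.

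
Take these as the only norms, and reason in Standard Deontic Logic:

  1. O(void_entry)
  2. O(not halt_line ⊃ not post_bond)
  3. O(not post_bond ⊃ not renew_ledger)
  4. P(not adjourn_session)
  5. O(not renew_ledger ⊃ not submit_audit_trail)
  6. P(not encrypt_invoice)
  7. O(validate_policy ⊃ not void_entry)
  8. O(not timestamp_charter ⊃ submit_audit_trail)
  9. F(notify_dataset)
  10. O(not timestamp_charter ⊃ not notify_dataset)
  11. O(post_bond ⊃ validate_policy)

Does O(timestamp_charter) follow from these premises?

Yes

Premise 1 states O(void_entry) outright.
Premise 7, O(validate_policy ⊃ not void_entry), contraposes to O(void_entry ⊃ not validate_policy); with O(void_entry) we get O(not validate_policy).
Premise 11 is O(post_bond ⊃ validate_policy); contrapositively O(not validate_policy ⊃ not post_bond). Since O(not validate_policy) holds, K gives O(not post_bond).
Applying K to premise 3 (O(not post_bond ⊃ not renew_ledger)) and O(not post_bond) yields O(not renew_ledger).
Premise 5 is O(not renew_ledger ⊃ not submit_audit_trail); since O(not renew_ledger), deontic closure gives O(not submit_audit_trail).
Premise 8, O(not timestamp_charter ⊃ submit_audit_trail), contraposes to O(not submit_audit_trail ⊃ timestamp_charter); with O(not submit_audit_trail) we get O(timestamp_charter).
Premises 2, 4, 6, 9, 10 do not contribute to this derivation.
So O(timestamp_charter) follows.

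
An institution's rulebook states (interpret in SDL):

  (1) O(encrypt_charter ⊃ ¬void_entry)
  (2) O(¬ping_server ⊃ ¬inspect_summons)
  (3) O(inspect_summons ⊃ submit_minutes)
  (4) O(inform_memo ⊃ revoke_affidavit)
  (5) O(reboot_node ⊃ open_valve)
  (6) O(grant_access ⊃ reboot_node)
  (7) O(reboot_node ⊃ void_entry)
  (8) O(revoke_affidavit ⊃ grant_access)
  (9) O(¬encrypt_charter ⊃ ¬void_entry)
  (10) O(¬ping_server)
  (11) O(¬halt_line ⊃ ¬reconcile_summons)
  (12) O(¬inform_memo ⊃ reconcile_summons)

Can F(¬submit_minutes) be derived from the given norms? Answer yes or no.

No

Premise 3 is O(inspect_summons ⊃ submit_minutes), but O(inspect_summons) is not derivable from the premises, so it does not yield O(submit_minutes).
No other premise forces O(submit_minutes). An ideal world satisfying every premise can still have ¬submit_minutes true, so F(¬submit_minutes) is not derivable.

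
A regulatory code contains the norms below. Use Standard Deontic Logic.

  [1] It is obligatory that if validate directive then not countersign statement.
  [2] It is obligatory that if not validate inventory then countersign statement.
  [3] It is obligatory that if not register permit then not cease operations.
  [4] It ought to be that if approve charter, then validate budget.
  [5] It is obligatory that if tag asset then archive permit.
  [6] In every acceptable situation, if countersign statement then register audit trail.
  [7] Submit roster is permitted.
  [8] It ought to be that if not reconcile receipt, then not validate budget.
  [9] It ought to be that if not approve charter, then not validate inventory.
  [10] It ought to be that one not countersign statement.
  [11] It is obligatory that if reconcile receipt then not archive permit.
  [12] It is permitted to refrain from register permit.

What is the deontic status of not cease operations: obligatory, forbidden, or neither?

Neither

Premise 3 is O(¬register_permit → ¬cease_operations), but O(¬register_permit) is not derivable from the premises (the permission P(¬register_permit) asserts only ¬O(register_permit), not O(¬register_permit)), so it does not yield O(¬cease_operations).
No premise or chain of K-axiom applications forces O(¬cease_operations), and none forces O(cease_operations). So ¬cease_operations is neither obligatory nor forbidden under these norms.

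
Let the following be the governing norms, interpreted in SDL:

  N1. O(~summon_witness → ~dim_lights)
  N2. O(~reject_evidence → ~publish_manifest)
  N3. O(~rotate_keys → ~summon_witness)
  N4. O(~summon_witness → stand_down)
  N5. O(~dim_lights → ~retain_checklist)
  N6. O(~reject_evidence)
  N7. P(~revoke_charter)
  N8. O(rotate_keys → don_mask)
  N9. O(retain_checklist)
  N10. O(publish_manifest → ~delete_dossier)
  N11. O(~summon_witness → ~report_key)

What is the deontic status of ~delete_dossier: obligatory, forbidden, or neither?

Premise 10 is O(publish_manifest → ~delete_dossier), but O(publish_manifest) is not derivable from the premises, so it does not yield O(~delete_dossier).
No premise or chain of K-axiom applications forces O(~delete_dossier), and none forces O(delete_dossier). So ~delete_dossier is neither obligatory nor forbidden under these norms.

Neither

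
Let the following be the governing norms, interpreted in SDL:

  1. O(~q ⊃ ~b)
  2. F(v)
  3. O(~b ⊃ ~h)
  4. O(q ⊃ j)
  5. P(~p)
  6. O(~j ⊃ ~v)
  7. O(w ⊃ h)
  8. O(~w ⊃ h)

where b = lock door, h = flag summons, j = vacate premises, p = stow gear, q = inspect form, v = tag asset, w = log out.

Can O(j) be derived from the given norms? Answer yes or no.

Yes

Premises 7 and 8 cover both cases: O(w ⊃ h) and O(~w ⊃ h). Since w ∨ ~w is a tautology, O(h) follows.
Premise 3 is O(~b ⊃ ~h); contrapositively O(h ⊃ b). Since O(h) holds, K gives O(b).
The contrapositive of premise 1 (O(~q ⊃ ~b)) is O(b ⊃ q), and O(b) is already established, so O(q).
With premise 4, O(q ⊃ j), the K-axiom yields O(j).
Premises 2, 5, 6 do not contribute to this derivation.
So O(j) follows.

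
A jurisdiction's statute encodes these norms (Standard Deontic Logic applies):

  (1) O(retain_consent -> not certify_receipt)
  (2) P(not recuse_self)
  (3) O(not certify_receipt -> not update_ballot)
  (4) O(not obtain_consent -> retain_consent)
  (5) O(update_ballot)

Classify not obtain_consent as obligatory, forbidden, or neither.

Premise 5 states O(update_ballot) outright.
Premise 3, O(not certify_receipt -> not update_ballot), contraposes to O(update_ballot -> certify_receipt); with O(update_ballot) we get O(certify_receipt).
The contrapositive of premise 1 (O(retain_consent -> not certify_receipt)) is O(certify_receipt -> not retain_consent), and O(certify_receipt) is already established, so O(not retain_consent).
Premise 4, O(not obtain_consent -> retain_consent), contraposes to O(not retain_consent -> obtain_consent); with O(not retain_consent) we get O(obtain_consent).
Premise 2 does not contribute to this derivation.
Thus O(obtain_consent), which is F(not obtain_consent): not obtain_consent is forbidden.

Forbidden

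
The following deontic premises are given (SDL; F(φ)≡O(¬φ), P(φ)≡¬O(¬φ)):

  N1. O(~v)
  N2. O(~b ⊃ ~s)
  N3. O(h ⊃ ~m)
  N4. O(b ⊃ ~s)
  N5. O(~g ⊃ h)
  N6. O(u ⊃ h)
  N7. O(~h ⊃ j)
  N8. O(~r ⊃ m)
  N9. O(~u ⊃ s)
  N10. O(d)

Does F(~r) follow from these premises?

Premises 2 and 4 cover both cases: O(~b ⊃ ~s) and O(b ⊃ ~s). Since ~b ∨ b is a tautology, O(~s) follows.
Premise 9, O(~u ⊃ s), contraposes to O(~s ⊃ u); with O(~s) we get O(u).
Premise 6 is O(u ⊃ h); since O(u), deontic closure gives O(h).
With premise 3, O(h ⊃ ~m), the K-axiom yields O(~m).
Premise 8, O(~r ⊃ m), contraposes to O(~m ⊃ r); with O(~m) we get O(r).
Premises 1, 5, 7, 10 do not contribute to this derivation.
So O(r) holds, i.e. F(~r). The claim follows.

Yes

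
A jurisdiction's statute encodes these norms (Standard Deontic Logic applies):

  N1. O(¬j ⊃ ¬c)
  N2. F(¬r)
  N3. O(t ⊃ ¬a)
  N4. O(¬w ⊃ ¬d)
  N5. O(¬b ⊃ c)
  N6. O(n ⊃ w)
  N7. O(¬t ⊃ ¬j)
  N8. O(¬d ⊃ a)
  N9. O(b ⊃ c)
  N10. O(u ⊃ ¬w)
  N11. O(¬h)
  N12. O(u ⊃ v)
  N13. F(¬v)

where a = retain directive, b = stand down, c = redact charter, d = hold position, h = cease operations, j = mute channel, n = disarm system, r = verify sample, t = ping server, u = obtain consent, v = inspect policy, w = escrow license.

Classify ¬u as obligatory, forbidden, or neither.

Obligatory

Premises 5 and 9 are O(¬b ⊃ c) and O(b ⊃ c); every ideal world satisfies ¬b or b, so in either case c holds — hence O(c).
Premise 1, O(¬j ⊃ ¬c), contraposes to O(c ⊃ j); with O(c) we get O(j).
Premise 7, O(¬t ⊃ ¬j), contraposes to O(j ⊃ t); with O(j) we get O(t).
With premise 3, O(t ⊃ ¬a), the K-axiom yields O(¬a).
The contrapositive of premise 8 (O(¬d ⊃ a)) is O(¬a ⊃ d), and O(¬a) is already established, so O(d).
Premise 4 is O(¬w ⊃ ¬d); contrapositively O(d ⊃ w). Since O(d) holds, K gives O(w).
Premise 10 is O(u ⊃ ¬w); contrapositively O(w ⊃ ¬u). Since O(w) holds, K gives O(¬u).
Premises 2, 6, 11, 12, 13 do not contribute to this derivation.
Hence ¬u is obligatory.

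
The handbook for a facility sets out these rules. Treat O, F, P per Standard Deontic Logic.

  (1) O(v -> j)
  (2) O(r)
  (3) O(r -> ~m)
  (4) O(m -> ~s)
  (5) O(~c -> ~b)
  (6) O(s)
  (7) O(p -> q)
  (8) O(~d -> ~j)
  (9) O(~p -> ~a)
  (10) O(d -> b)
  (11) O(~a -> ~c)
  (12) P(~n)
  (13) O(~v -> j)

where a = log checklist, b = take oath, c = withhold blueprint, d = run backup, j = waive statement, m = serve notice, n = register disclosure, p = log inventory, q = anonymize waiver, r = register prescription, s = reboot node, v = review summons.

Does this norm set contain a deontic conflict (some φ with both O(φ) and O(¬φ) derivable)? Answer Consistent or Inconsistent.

Premise 4 is O(m -> ~s), but O(m) is not derivable from the premises, so it does not yield O(~s).
So O(~s) is not derivable, and the apparent clash with O(s) does not arise.
A world satisfying every obligation exists (e.g. a=true, b=true, c=true, d=true, j=true, m=false, n=false, p=true, q=true, r=true, s=true, v=false); no atom is both obligatory and forbidden, so the set is consistent.

Consistent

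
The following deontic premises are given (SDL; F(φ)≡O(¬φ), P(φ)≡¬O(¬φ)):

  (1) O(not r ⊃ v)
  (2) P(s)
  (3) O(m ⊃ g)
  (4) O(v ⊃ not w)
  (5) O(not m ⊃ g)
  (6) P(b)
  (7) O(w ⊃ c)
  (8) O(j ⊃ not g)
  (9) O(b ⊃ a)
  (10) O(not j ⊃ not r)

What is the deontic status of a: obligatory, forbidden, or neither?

Neither

Premise 9 is O(b ⊃ a), but O(b) is not derivable from the premises (the permission P(b) asserts only not O(not b), not O(b)), so it does not yield O(a).
No premise or chain of K-axiom applications forces O(a), and none forces O(not a). So a is neither obligatory nor forbidden under these norms.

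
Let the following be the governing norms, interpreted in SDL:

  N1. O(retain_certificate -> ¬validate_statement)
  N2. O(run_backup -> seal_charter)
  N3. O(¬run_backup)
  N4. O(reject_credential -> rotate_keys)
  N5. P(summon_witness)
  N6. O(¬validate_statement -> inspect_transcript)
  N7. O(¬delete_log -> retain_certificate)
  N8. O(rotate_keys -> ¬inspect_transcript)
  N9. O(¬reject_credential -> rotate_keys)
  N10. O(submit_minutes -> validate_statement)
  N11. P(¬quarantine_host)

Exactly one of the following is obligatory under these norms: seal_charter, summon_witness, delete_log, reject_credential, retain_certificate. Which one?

delete_log

Premises 4 and 9 cover both cases: O(reject_credential -> rotate_keys) and O(¬reject_credential -> rotate_keys). Since reject_credential ∨ ¬reject_credential is a tautology, O(rotate_keys) follows.
From O(rotate_keys) and premise 8, O(rotate_keys -> ¬inspect_transcript), we obtain O(¬inspect_transcript).
Premise 6 is O(¬validate_statement -> inspect_transcript); contrapositively O(¬inspect_transcript -> validate_statement). Since O(¬inspect_transcript) holds, K gives O(validate_statement).
The contrapositive of premise 1 (O(retain_certificate -> ¬validate_statement)) is O(validate_statement -> ¬retain_certificate), and O(validate_statement) is already established, so O(¬retain_certificate).
Premise 7 is O(¬delete_log -> retain_certificate); contrapositively O(¬retain_certificate -> delete_log). Since O(¬retain_certificate) holds, K gives O(delete_log).
So O(delete_log) holds — delete_log is obligatory. None of the other listed options is made obligatory by any chain of premises.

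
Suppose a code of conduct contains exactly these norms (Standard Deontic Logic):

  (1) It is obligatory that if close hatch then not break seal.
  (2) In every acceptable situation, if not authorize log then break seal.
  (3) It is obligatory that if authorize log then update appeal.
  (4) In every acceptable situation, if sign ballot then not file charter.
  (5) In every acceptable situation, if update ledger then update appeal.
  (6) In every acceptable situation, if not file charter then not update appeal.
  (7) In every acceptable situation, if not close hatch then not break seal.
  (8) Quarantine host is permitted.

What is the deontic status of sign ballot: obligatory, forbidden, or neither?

Premises 7 and 1 cover both cases: O(¬close_hatch → ¬break_seal) and O(close_hatch → ¬break_seal). Since ¬close_hatch ∨ close_hatch is a tautology, O(¬break_seal) follows.
Premise 2 is O(¬authorize_log → break_seal); contrapositively O(¬break_seal → authorize_log). Since O(¬break_seal) holds, K gives O(authorize_log).
Applying K to premise 3 (O(authorize_log → update_appeal)) and O(authorize_log) yields O(update_appeal).
The contrapositive of premise 6 (O(¬file_charter → ¬update_appeal)) is O(update_appeal → file_charter), and O(update_appeal) is already established, so O(file_charter).
Premise 4, O(sign_ballot → ¬file_charter), contraposes to O(file_charter → ¬sign_ballot); with O(file_charter) we get O(¬sign_ballot).
Premises 5, 8 do not contribute to this derivation.
Thus O(¬sign_ballot), which is F(sign_ballot): sign_ballot is forbidden.

Forbidden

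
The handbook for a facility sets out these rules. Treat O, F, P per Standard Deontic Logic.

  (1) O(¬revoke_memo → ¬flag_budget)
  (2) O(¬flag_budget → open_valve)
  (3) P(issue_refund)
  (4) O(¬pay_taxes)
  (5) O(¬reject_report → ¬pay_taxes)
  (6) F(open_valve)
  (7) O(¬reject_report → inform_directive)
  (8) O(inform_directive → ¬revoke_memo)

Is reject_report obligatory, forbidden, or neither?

F(open_valve) at premise 6 means O(¬open_valve).
Premise 2, O(¬flag_budget → open_valve), contraposes to O(¬open_valve → flag_budget); with O(¬open_valve) we get O(flag_budget).
Premise 1, O(¬revoke_memo → ¬flag_budget), contraposes to O(flag_budget → revoke_memo); with O(flag_budget) we get O(revoke_memo).
Premise 8, O(inform_directive → ¬revoke_memo), contraposes to O(revoke_memo → ¬inform_directive); with O(revoke_memo) we get O(¬inform_directive).
Premise 7, O(¬reject_report → inform_directive), contraposes to O(¬inform_directive → reject_report); with O(¬inform_directive) we get O(reject_report).
Premises 3, 4, 5 do not contribute to this derivation.
Hence reject_report is obligatory.

Obligatory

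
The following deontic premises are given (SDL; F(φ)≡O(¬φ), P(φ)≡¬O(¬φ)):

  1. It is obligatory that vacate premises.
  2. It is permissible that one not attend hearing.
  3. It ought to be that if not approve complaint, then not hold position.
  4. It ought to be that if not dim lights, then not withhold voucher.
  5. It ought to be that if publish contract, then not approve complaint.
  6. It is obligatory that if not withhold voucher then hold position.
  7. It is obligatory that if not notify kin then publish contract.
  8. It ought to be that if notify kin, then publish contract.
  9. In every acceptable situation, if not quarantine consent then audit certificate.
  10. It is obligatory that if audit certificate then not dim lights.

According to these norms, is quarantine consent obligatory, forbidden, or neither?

Obligatory

By case analysis on ¬notify_kin: premise 7 gives O(¬notify_kin → publish_contract) and premise 8 gives O(notify_kin → publish_contract), so O(publish_contract) either way.
Premise 5 is O(publish_contract → ¬approve_complaint); since O(publish_contract), deontic closure gives O(¬approve_complaint).
With premise 3, O(¬approve_complaint → ¬hold_position), the K-axiom yields O(¬hold_position).
Premise 6 is O(¬withhold_voucher → hold_position); contrapositively O(¬hold_position → withhold_voucher). Since O(¬hold_position) holds, K gives O(withhold_voucher).
The contrapositive of premise 4 (O(¬dim_lights → ¬withhold_voucher)) is O(withhold_voucher → dim_lights), and O(withhold_voucher) is already established, so O(dim_lights).
Premise 10, O(audit_certificate → ¬dim_lights), contraposes to O(dim_lights → ¬audit_certificate); with O(dim_lights) we get O(¬audit_certificate).
The contrapositive of premise 9 (O(¬quarantine_consent → audit_certificate)) is O(¬audit_certificate → quarantine_consent), and O(¬audit_certificate) is already established, so O(quarantine_consent).
Premises 1, 2 do not contribute to this derivation.
Hence quarantine_consent is obligatory.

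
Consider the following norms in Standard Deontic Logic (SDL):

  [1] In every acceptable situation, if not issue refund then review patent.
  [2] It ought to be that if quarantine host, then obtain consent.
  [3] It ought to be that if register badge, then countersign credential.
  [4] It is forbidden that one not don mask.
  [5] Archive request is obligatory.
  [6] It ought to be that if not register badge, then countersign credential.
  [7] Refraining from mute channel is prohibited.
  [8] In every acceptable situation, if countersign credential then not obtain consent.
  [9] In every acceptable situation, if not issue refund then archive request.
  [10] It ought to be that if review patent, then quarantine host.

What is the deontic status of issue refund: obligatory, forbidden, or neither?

Premises 3 and 6 cover both cases: O(register_badge → countersign_credential) and O(¬register_badge → countersign_credential). Since register_badge ∨ ¬register_badge is a tautology, O(countersign_credential) follows.
From O(countersign_credential) and premise 8, O(countersign_credential → ¬obtain_consent), we obtain O(¬obtain_consent).
The contrapositive of premise 2 (O(quarantine_host → obtain_consent)) is O(¬obtain_consent → ¬quarantine_host), and O(¬obtain_consent) is already established, so O(¬quarantine_host).
Premise 10, O(review_patent → quarantine_host), contraposes to O(¬quarantine_host → ¬review_patent); with O(¬quarantine_host) we get O(¬review_patent).
Premise 1 is O(¬issue_refund → review_patent); contrapositively O(¬review_patent → issue_refund). Since O(¬review_patent) holds, K gives O(issue_refund).
Premises 4, 5, 7, 9 do not contribute to this derivation.
Hence issue_refund is obligatory.

Obligatory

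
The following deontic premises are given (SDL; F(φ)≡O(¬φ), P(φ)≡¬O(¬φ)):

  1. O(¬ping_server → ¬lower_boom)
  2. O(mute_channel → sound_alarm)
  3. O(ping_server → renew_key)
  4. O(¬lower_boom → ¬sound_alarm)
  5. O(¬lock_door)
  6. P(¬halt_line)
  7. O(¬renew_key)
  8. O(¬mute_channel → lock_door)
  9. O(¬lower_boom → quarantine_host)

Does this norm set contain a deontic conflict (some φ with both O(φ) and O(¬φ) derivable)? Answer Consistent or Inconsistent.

Premise 5 states O(¬lock_door) outright.
Premise 8 is O(¬mute_channel → lock_door); contrapositively O(¬lock_door → mute_channel). Since O(¬lock_door) holds, K gives O(mute_channel).
With premise 2, O(mute_channel → sound_alarm), the K-axiom yields O(sound_alarm).
The contrapositive of premise 4 (O(¬lower_boom → ¬sound_alarm)) is O(sound_alarm → lower_boom), and O(sound_alarm) is already established, so O(lower_boom).
Premise 1, O(¬ping_server → ¬lower_boom), contraposes to O(lower_boom → ping_server); with O(lower_boom) we get O(ping_server).
From O(ping_server) and premise 3, O(ping_server → renew_key), we obtain O(renew_key).
However, premise 7 gives O(¬renew_key).
We now have both O(renew_key) and O(¬renew_key) — renew_key is simultaneously obligatory and forbidden, violating the D-axiom.

Inconsistent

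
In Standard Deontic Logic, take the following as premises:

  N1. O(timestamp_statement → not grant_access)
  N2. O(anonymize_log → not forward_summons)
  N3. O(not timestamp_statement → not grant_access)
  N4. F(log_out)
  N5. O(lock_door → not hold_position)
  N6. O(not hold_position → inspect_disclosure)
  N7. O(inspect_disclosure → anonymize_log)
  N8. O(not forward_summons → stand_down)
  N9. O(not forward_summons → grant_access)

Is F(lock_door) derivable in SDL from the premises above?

Yes

By case analysis on not timestamp_statement: premise 3 gives O(not timestamp_statement → not grant_access) and premise 1 gives O(timestamp_statement → not grant_access), so O(not grant_access) either way.
Premise 9, O(not forward_summons → grant_access), contraposes to O(not grant_access → forward_summons); with O(not grant_access) we get O(forward_summons).
The contrapositive of premise 2 (O(anonymize_log → not forward_summons)) is O(forward_summons → not anonymize_log), and O(forward_summons) is already established, so O(not anonymize_log).
Premise 7 is O(inspect_disclosure → anonymize_log); contrapositively O(not anonymize_log → not inspect_disclosure). Since O(not anonymize_log) holds, K gives O(not inspect_disclosure).
Premise 6, O(not hold_position → inspect_disclosure), contraposes to O(not inspect_disclosure → hold_position); with O(not inspect_disclosure) we get O(hold_position).
Premise 5, O(lock_door → not hold_position), contraposes to O(hold_position → not lock_door); with O(hold_position) we get O(not lock_door).
Premises 4, 8 do not contribute to this derivation.
So O(not lock_door) holds, i.e. F(lock_door). The claim follows.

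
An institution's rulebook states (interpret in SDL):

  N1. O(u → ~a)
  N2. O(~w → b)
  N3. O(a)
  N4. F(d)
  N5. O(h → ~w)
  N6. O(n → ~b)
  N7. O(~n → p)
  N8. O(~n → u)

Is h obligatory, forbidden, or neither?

From premise 3 we have O(a).
The contrapositive of premise 1 (O(u → ~a)) is O(a → ~u), and O(a) is already established, so O(~u).
The contrapositive of premise 8 (O(~n → u)) is O(~u → n), and O(~u) is already established, so O(n).
From O(n) and premise 6, O(n → ~b), we obtain O(~b).
Premise 2 is O(~w → b); contrapositively O(~b → w). Since O(~b) holds, K gives O(w).
Premise 5, O(h → ~w), contraposes to O(w → ~h); with O(w) we get O(~h).
Premises 4, 7 do not contribute to this derivation.
Thus O(~h), which is F(h): h is forbidden.

Forbidden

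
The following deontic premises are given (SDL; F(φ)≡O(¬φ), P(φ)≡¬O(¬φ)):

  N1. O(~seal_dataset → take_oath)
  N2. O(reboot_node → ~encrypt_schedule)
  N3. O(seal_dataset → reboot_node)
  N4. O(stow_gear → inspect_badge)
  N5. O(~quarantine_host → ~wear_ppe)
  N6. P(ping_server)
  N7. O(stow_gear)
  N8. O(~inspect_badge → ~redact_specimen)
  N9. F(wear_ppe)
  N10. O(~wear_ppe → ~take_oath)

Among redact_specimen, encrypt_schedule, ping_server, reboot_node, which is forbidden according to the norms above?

F(wear_ppe) at premise 9 means O(~wear_ppe).
Applying K to premise 10 (O(~wear_ppe → ~take_oath)) and O(~wear_ppe) yields O(~take_oath).
The contrapositive of premise 1 (O(~seal_dataset → take_oath)) is O(~take_oath → seal_dataset), and O(~take_oath) is already established, so O(seal_dataset).
Premise 3 is O(seal_dataset → reboot_node); since O(seal_dataset), deontic closure gives O(reboot_node).
From O(reboot_node) and premise 2, O(reboot_node → ~encrypt_schedule), we obtain O(~encrypt_schedule).
So O(~encrypt_schedule) holds, i.e. encrypt_schedule is forbidden. None of the other listed options is forbidden under the premises.

encrypt_schedule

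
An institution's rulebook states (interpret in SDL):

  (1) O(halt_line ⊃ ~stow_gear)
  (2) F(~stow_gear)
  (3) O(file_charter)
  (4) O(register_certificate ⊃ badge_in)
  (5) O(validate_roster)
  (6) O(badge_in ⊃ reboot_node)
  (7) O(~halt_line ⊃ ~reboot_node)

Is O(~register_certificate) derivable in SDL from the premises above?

Premise 2, F(~stow_gear), is equivalent to O(stow_gear).
The contrapositive of premise 1 (O(halt_line ⊃ ~stow_gear)) is O(stow_gear ⊃ ~halt_line), and O(stow_gear) is already established, so O(~halt_line).
With premise 7, O(~halt_line ⊃ ~reboot_node), the K-axiom yields O(~reboot_node).
The contrapositive of premise 6 (O(badge_in ⊃ reboot_node)) is O(~reboot_node ⊃ ~badge_in), and O(~reboot_node) is already established, so O(~badge_in).
Premise 4, O(register_certificate ⊃ badge_in), contraposes to O(~badge_in ⊃ ~register_certificate); with O(~badge_in) we get O(~register_certificate).
Premises 3, 5 do not contribute to this derivation.
So O(~register_certificate) follows.

Yes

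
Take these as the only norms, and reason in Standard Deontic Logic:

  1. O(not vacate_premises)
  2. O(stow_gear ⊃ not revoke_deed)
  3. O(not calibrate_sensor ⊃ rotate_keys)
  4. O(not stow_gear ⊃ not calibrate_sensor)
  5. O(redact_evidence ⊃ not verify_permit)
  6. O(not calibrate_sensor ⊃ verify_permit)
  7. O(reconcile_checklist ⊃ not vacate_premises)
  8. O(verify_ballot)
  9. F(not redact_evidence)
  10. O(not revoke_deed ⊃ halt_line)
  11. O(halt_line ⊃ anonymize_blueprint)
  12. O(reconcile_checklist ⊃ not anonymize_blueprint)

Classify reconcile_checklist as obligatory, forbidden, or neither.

Premise 9, F(not redact_evidence), is equivalent to O(redact_evidence).
From O(redact_evidence) and premise 5, O(redact_evidence ⊃ not verify_permit), we obtain O(not verify_permit).
The contrapositive of premise 6 (O(not calibrate_sensor ⊃ verify_permit)) is O(not verify_permit ⊃ calibrate_sensor), and O(not verify_permit) is already established, so O(calibrate_sensor).
The contrapositive of premise 4 (O(not stow_gear ⊃ not calibrate_sensor)) is O(calibrate_sensor ⊃ stow_gear), and O(calibrate_sensor) is already established, so O(stow_gear).
From O(stow_gear) and premise 2, O(stow_gear ⊃ not revoke_deed), we obtain O(not revoke_deed).
From O(not revoke_deed) and premise 10, O(not revoke_deed ⊃ halt_line), we obtain O(halt_line).
Premise 11 is O(halt_line ⊃ anonymize_blueprint); since O(halt_line), deontic closure gives O(anonymize_blueprint).
The contrapositive of premise 12 (O(reconcile_checklist ⊃ not anonymize_blueprint)) is O(anonymize_blueprint ⊃ not reconcile_checklist), and O(anonymize_blueprint) is already established, so O(not reconcile_checklist).
Premises 1, 3, 7, 8 do not contribute to this derivation.
Thus O(not reconcile_checklist), which is F(reconcile_checklist): reconcile_checklist is forbidden.

Forbidden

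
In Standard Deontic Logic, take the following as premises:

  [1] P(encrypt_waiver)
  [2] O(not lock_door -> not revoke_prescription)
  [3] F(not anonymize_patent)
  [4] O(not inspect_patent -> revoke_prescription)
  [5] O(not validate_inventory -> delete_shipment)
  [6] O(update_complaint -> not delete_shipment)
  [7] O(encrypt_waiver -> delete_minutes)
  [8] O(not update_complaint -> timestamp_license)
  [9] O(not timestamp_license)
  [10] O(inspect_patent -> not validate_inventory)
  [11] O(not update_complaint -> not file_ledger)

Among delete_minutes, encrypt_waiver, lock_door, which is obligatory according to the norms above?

lock_door

Premise 9 states O(not timestamp_license) outright.
Premise 8 is O(not update_complaint -> timestamp_license); contrapositively O(not timestamp_license -> update_complaint). Since O(not timestamp_license) holds, K gives O(update_complaint).
From O(update_complaint) and premise 6, O(update_complaint -> not delete_shipment), we obtain O(not delete_shipment).
Premise 5, O(not validate_inventory -> delete_shipment), contraposes to O(not delete_shipment -> validate_inventory); with O(not delete_shipment) we get O(validate_inventory).
Premise 10, O(inspect_patent -> not validate_inventory), contraposes to O(validate_inventory -> not inspect_patent); with O(validate_inventory) we get O(not inspect_patent).
From O(not inspect_patent) and premise 4, O(not inspect_patent -> revoke_prescription), we obtain O(revoke_prescription).
Premise 2 is O(not lock_door -> not revoke_prescription); contrapositively O(revoke_prescription -> lock_door). Since O(revoke_prescription) holds, K gives O(lock_door).
So O(lock_door) holds — lock_door is obligatory. None of the other listed options is made obligatory by any chain of premises.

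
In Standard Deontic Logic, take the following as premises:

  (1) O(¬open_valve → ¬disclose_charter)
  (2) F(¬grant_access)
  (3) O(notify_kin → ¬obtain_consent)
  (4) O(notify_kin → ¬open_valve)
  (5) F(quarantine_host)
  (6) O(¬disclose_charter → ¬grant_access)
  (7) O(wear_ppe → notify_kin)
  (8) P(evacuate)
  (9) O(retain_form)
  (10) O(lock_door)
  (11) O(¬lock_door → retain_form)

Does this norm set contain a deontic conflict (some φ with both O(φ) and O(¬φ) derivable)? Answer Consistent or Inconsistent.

Consistent

Premise 11 is O(¬lock_door → retain_form); even if O(retain_form) held, inferring O(¬lock_door) would be affirming the consequent — invalid.
So O(¬lock_door) is not derivable, and the apparent clash with O(lock_door) does not arise.
A world satisfying every obligation exists (e.g. disclose_charter=true, evacuate=false, grant_access=true, lock_door=true, notify_kin=false, obtain_consent=false, open_valve=true, quarantine_host=false, retain_form=true, wear_ppe=false); no atom is both obligatory and forbidden, so the set is consistent.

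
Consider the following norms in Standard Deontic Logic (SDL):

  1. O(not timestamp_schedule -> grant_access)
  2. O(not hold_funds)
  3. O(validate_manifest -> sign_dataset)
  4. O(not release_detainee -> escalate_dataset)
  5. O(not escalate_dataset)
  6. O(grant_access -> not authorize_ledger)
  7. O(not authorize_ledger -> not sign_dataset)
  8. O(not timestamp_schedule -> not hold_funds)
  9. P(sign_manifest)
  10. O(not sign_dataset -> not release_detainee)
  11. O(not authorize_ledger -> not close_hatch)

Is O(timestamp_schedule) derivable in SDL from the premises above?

Yes

Premise 5 gives O(not escalate_dataset).
The contrapositive of premise 4 (O(not release_detainee -> escalate_dataset)) is O(not escalate_dataset -> release_detainee), and O(not escalate_dataset) is already established, so O(release_detainee).
Premise 10, O(not sign_dataset -> not release_detainee), contraposes to O(release_detainee -> sign_dataset); with O(release_detainee) we get O(sign_dataset).
Premise 7, O(not authorize_ledger -> not sign_dataset), contraposes to O(sign_dataset -> authorize_ledger); with O(sign_dataset) we get O(authorize_ledger).
Premise 6 is O(grant_access -> not authorize_ledger); contrapositively O(authorize_ledger -> not grant_access). Since O(authorize_ledger) holds, K gives O(not grant_access).
Premise 1 is O(not timestamp_schedule -> grant_access); contrapositively O(not grant_access -> timestamp_schedule). Since O(not grant_access) holds, K gives O(timestamp_schedule).
Premises 2, 3, 8, 9, 11 do not contribute to this derivation.
So O(timestamp_schedule) follows.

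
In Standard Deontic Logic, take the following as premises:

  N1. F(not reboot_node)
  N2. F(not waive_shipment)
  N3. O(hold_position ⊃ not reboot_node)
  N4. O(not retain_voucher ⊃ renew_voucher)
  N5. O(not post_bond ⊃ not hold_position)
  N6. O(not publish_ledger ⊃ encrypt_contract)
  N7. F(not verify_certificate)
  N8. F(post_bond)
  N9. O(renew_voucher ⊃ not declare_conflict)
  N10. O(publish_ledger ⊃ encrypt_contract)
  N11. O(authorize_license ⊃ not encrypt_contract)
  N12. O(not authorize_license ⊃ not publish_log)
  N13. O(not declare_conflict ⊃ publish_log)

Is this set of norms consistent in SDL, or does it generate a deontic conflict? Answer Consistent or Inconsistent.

Consistent

Premise 3 is O(hold_position ⊃ not reboot_node), but O(hold_position) is not derivable from the premises, so it does not yield O(not reboot_node).
So O(not reboot_node) is not derivable, and the apparent clash with O(reboot_node) does not arise.
A world satisfying every obligation exists (e.g. authorize_license=false, declare_conflict=true, encrypt_contract=true, hold_position=false, post_bond=false, publish_ledger=false, publish_log=false, reboot_node=true, renew_voucher=false, retain_voucher=true, verify_certificate=true, waive_shipment=true); no atom is both obligatory and forbidden, so the set is consistent.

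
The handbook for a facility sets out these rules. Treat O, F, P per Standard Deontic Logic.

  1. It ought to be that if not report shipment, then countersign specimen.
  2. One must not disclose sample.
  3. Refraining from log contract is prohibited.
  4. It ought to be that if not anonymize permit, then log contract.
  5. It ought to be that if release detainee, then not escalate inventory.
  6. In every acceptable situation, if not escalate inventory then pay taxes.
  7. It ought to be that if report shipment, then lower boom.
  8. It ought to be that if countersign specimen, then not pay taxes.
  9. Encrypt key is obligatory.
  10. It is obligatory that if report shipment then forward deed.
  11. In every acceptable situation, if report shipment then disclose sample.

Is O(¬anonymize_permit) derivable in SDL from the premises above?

Premise 4 is O(¬anonymize_permit → log_contract); even if O(log_contract) held, inferring O(¬anonymize_permit) would be affirming the consequent — invalid.
No other premise forces O(¬anonymize_permit). An ideal world satisfying every premise can still have ¬anonymize_permit false, so O(¬anonymize_permit) is not derivable.

No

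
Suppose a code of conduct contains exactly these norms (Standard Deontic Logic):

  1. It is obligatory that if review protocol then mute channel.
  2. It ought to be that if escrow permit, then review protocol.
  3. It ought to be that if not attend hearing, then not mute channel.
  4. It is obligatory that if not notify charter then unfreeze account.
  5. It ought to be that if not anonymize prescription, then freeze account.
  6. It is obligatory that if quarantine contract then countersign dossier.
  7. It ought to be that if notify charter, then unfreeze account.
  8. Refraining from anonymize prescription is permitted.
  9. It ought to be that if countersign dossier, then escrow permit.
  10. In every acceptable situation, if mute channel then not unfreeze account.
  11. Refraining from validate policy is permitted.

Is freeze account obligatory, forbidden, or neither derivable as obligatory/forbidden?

Neither

Premise 5 is O(¬anonymize_prescription → freeze_account), but O(¬anonymize_prescription) is not derivable from the premises (the permission P(¬anonymize_prescription) asserts only ¬O(anonymize_prescription), not O(¬anonymize_prescription)), so it does not yield O(freeze_account).
No premise or chain of K-axiom applications forces O(freeze_account), and none forces O(¬freeze_account). So freeze_account is neither obligatory nor forbidden under these norms.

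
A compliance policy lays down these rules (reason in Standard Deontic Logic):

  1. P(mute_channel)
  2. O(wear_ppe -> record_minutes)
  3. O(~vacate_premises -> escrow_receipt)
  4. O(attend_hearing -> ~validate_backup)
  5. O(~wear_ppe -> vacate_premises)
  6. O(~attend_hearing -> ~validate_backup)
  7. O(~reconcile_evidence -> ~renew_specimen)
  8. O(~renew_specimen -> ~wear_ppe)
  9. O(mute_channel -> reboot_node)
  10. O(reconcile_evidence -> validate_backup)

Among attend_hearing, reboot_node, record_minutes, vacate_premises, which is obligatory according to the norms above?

Premises 4 and 6 are O(attend_hearing -> ~validate_backup) and O(~attend_hearing -> ~validate_backup); every ideal world satisfies attend_hearing or ~attend_hearing, so in either case ~validate_backup holds — hence O(~validate_backup).
Premise 10, O(reconcile_evidence -> validate_backup), contraposes to O(~validate_backup -> ~reconcile_evidence); with O(~validate_backup) we get O(~reconcile_evidence).
Premise 7 is O(~reconcile_evidence -> ~renew_specimen); since O(~reconcile_evidence), deontic closure gives O(~renew_specimen).
With premise 8, O(~renew_specimen -> ~wear_ppe), the K-axiom yields O(~wear_ppe).
Premise 5 is O(~wear_ppe -> vacate_premises); since O(~wear_ppe), deontic closure gives O(vacate_premises).
So O(vacate_premises) holds — vacate_premises is obligatory. None of the other listed options is made obligatory by any chain of premises.

vacate_premises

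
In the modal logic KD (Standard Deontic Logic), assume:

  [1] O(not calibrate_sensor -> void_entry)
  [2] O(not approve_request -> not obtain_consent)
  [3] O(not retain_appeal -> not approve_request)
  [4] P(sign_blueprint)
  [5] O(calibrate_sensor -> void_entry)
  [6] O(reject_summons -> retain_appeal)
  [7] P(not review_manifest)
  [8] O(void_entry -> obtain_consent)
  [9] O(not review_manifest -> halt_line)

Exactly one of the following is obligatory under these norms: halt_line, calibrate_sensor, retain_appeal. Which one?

retain_appeal

Premises 1 and 5 are O(not calibrate_sensor -> void_entry) and O(calibrate_sensor -> void_entry); every ideal world satisfies not calibrate_sensor or calibrate_sensor, so in either case void_entry holds — hence O(void_entry).
From O(void_entry) and premise 8, O(void_entry -> obtain_consent), we obtain O(obtain_consent).
Premise 2 is O(not approve_request -> not obtain_consent); contrapositively O(obtain_consent -> approve_request). Since O(obtain_consent) holds, K gives O(approve_request).
Premise 3, O(not retain_appeal -> not approve_request), contraposes to O(approve_request -> retain_appeal); with O(approve_request) we get O(retain_appeal).
So O(retain_appeal) holds — retain_appeal is obligatory. None of the other listed options is made obligatory by any chain of premises.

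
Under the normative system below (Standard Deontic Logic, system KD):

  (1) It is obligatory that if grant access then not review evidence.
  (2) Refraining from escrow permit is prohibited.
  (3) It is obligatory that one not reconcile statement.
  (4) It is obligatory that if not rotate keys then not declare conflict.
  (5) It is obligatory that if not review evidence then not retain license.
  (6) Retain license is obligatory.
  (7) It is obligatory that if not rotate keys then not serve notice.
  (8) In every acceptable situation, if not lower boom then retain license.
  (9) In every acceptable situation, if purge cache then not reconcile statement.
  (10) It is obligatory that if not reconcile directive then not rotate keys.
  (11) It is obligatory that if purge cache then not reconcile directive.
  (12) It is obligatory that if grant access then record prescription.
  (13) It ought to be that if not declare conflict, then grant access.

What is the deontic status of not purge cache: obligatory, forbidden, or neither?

Obligatory

From premise 6 we have O(retain_license).
Premise 5 is O(¬review_evidence → ¬retain_license); contrapositively O(retain_license → review_evidence). Since O(retain_license) holds, K gives O(review_evidence).
The contrapositive of premise 1 (O(grant_access → ¬review_evidence)) is O(review_evidence → ¬grant_access), and O(review_evidence) is already established, so O(¬grant_access).
The contrapositive of premise 13 (O(¬declare_conflict → grant_access)) is O(¬grant_access → declare_conflict), and O(¬grant_access) is already established, so O(declare_conflict).
The contrapositive of premise 4 (O(¬rotate_keys → ¬declare_conflict)) is O(declare_conflict → rotate_keys), and O(declare_conflict) is already established, so O(rotate_keys).
Premise 10 is O(¬reconcile_directive → ¬rotate_keys); contrapositively O(rotate_keys → reconcile_directive). Since O(rotate_keys) holds, K gives O(reconcile_directive).
Premise 11, O(purge_cache → ¬reconcile_directive), contraposes to O(reconcile_directive → ¬purge_cache); with O(reconcile_directive) we get O(¬purge_cache).
Premises 2, 3, 7, 8, 9, 12 do not contribute to this derivation.
Hence ¬purge_cache is obligatory.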